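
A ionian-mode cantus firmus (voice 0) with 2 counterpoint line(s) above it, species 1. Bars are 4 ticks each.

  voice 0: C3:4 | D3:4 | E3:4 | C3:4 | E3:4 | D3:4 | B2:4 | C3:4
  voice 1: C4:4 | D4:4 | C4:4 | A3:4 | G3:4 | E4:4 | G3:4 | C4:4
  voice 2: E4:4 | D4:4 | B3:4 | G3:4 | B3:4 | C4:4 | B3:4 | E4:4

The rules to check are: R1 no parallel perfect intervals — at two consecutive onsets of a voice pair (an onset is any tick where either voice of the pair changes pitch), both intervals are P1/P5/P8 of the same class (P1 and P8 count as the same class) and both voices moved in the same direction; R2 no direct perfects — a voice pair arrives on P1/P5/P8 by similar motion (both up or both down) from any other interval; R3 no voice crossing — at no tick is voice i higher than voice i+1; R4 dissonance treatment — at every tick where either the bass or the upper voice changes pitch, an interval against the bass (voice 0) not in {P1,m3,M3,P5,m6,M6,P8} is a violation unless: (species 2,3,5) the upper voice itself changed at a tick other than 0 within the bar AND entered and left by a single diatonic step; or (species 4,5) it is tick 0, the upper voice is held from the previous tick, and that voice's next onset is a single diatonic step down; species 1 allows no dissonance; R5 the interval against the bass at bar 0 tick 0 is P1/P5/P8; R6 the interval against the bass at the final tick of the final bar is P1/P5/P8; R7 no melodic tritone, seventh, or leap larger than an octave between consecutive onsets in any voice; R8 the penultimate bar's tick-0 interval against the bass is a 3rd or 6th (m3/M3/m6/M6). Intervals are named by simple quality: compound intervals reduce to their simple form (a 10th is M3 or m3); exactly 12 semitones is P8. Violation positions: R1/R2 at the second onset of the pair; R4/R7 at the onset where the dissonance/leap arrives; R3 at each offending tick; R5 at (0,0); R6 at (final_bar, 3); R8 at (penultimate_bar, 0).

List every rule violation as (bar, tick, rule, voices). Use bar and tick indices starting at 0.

(0, 0, R5, (0, 2))
(1, 0, R1, (0, 1))
(2, 0, R3, (1, 2))
(2, 1, R3, (1, 2))
(2, 2, R3, (1, 2))
(2, 3, R3, (1, 2))
(3, 0, R1, (0, 2))
(3, 0, R3, (1, 2))
(3, 1, R3, (1, 2))
(3, 2, R3, (1, 2))
(3, 3, R3, (1, 2))
(4, 0, R1, (0, 2))
(5, 0, R3, (1, 2))
(5, 0, R4, (0, 1))
(5, 0, R4, (0, 2))
(5, 1, R3, (1, 2))
(5, 2, R3, (1, 2))
(5, 3, R3, (1, 2))
(6, 0, R2, (0, 2))
(6, 0, R8, (0, 2))
(7, 0, R2, (0, 1))
(7, 3, R6, (0, 2))

bar 0: v0=C3 v1=C4 v2=E4 downbeat M3
bar 1: v0=D3 v1=D4 v2=D4 downbeat P8
bar 2: v0=E3 v1=C4 v2=B3 downbeat P5
bar 3: v0=C3 v1=A3 v2=G3 downbeat P5
bar 4: v0=E3 v1=G3 v2=B3 downbeat P5
bar 5: v0=D3 v1=E4 v2=C4 downbeat m7
bar 6: v0=B2 v1=G3 v2=B3 downbeat P8
bar 7: v0=C3 v1=C4 v2=E4 downbeat M3
  -> R5 @ bar 0 tick 0 v(0, 2): opens on M3
  -> R1 @ bar 1 tick 0 v(0, 1): C3/C4 P8 -> D3/D4 P8 similar
  -> R3 @ bar 2 tick 0 v(1, 2): C4 above B3
  -> R3 @ bar 2 tick 1 v(1, 2): C4 above B3
  -> R3 @ bar 2 tick 2 v(1, 2): C4 above B3
  -> R3 @ bar 2 tick 3 v(1, 2): C4 above B3
  -> R1 @ bar 3 tick 0 v(0, 2): E3/B3 P5 -> C3/G3 P5 similar
  -> R3 @ bar 3 tick 0 v(1, 2): A3 above G3
  -> R3 @ bar 3 tick 1 v(1, 2): A3 above G3
  -> R3 @ bar 3 tick 2 v(1, 2): A3 above G3
  -> R3 @ bar 3 tick 3 v(1, 2): A3 above G3
  -> R1 @ bar 4 tick 0 v(0, 2): C3/G3 P5 -> E3/B3 P5 similar
  -> R3 @ bar 5 tick 0 v(1, 2): E4 above C4
  -> R4 @ bar 5 tick 0 v(0, 1): D3/E4 M2 untreated
  -> R4 @ bar 5 tick 0 v(0, 2): D3/C4 m7 untreated
  -> R3 @ bar 5 tick 1 v(1, 2): E4 above C4
  -> R3 @ bar 5 tick 2 v(1, 2): E4 above C4
  -> R3 @ bar 5 tick 3 v(1, 2): E4 above C4
  -> R2 @ bar 6 tick 0 v(0, 2): D3/C4 m7 -> B2/B3 P8 similar
  -> R8 @ bar 6 tick 0 v(0, 2): penult P8 not 3rd/6th
  -> R2 @ bar 7 tick 0 v(0, 1): B2/G3 m6 -> C3/C4 P8 similar
  -> R6 @ bar 7 tick 3 v(0, 2): closes on M3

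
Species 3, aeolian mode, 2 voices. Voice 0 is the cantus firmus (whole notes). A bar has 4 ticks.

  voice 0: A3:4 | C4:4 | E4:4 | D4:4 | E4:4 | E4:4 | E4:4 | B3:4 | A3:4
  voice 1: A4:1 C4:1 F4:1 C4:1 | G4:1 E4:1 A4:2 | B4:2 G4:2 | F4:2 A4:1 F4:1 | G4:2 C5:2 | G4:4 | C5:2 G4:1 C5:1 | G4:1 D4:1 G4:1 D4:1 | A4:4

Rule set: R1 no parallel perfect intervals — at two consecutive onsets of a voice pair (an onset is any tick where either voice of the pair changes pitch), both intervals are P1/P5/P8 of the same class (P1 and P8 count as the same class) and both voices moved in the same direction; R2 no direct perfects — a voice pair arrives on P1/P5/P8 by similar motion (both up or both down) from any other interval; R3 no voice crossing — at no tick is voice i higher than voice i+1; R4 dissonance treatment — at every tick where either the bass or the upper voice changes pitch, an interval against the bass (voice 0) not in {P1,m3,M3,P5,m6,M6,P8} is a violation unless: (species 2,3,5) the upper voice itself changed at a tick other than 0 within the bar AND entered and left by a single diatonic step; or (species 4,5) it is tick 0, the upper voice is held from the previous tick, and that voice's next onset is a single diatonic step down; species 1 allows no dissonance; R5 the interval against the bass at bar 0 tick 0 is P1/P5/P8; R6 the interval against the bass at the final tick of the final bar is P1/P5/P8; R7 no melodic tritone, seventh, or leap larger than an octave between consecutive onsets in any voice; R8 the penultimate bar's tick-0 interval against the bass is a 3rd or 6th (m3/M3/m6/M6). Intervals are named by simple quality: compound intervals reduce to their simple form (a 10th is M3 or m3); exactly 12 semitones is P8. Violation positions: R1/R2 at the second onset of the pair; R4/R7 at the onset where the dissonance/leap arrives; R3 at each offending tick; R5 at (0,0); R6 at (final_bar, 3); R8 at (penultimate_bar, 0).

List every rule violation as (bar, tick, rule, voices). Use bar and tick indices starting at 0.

(1, 0, R2, (0, 1))
(2, 0, R2, (0, 1))

bar 0: v0=A3 v1=A4 downbeat P8
bar 1: v0=C4 v1=G4 downbeat P5
bar 2: v0=E4 v1=B4 downbeat P5
bar 3: v0=D4 v1=F4 downbeat m3
bar 4: v0=E4 v1=G4 downbeat m3
bar 5: v0=E4 v1=G4 downbeat m3
bar 6: v0=E4 v1=C5 downbeat m6
bar 7: v0=B3 v1=G4 downbeat m6
bar 8: v0=A3 v1=A4 downbeat P8
  -> R2 @ bar 1 tick 0 v(0, 1): A3/C4 m3 -> C4/G4 P5 similar
  -> R2 @ bar 2 tick 0 v(0, 1): C4/A4 M6 -> E4/B4 P5 similar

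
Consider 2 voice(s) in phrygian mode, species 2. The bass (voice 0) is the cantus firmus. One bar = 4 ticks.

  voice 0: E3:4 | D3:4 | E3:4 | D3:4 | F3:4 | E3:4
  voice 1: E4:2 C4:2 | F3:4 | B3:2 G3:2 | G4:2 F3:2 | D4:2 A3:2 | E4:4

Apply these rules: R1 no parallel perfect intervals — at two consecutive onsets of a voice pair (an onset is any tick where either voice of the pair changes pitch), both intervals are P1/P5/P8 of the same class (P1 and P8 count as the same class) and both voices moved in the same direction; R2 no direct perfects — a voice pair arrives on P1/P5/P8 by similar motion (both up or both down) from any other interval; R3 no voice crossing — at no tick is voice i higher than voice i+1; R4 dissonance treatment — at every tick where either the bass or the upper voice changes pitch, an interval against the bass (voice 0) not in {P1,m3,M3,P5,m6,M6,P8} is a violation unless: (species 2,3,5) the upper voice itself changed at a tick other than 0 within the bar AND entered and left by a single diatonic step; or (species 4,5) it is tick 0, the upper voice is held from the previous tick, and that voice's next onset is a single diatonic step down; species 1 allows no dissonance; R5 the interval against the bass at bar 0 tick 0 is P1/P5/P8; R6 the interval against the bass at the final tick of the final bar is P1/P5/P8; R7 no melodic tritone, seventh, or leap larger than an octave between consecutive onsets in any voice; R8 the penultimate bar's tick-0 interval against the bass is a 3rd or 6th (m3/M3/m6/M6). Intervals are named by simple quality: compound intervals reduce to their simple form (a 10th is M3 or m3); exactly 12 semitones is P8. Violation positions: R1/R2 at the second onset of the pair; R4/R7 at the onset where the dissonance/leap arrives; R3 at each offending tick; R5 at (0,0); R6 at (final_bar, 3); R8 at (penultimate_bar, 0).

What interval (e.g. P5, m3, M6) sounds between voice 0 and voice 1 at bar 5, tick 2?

voice 0=E3 voice 1=E4 -> P8

P8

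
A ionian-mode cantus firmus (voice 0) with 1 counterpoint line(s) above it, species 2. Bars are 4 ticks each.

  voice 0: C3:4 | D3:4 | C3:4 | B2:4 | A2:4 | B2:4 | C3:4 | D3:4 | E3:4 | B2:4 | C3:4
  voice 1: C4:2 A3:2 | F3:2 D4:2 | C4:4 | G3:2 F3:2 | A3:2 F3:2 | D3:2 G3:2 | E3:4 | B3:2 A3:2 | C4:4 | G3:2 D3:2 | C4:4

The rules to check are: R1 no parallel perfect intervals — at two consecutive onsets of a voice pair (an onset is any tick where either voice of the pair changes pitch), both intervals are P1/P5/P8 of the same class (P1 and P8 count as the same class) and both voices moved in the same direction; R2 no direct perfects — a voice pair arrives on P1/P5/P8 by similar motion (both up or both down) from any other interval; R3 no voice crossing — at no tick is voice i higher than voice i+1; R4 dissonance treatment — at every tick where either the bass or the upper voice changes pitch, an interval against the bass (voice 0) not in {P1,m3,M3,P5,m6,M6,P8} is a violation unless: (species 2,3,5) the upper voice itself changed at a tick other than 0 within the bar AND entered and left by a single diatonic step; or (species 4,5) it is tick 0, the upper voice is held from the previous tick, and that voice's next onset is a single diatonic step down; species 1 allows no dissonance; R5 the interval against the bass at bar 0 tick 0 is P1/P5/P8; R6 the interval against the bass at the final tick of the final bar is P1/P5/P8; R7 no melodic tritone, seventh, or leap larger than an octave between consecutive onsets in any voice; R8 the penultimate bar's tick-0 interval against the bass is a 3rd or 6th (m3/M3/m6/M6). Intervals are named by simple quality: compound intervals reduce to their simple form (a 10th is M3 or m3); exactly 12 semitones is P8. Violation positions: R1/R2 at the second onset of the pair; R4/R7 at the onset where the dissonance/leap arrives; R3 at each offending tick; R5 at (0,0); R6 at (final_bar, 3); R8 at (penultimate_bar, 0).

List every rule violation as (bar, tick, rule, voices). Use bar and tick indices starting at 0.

bar 0: v0=C3 v1=C4 downbeat P8
bar 1: v0=D3 v1=F3 downbeat m3
bar 2: v0=C3 v1=C4 downbeat P8
bar 3: v0=B2 v1=G3 downbeat m6
bar 4: v0=A2 v1=A3 downbeat P8
bar 5: v0=B2 v1=D3 downbeat m3
bar 6: v0=C3 v1=E3 downbeat M3
bar 7: v0=D3 v1=B3 downbeat M6
bar 8: v0=E3 v1=C4 downbeat m6
bar 9: v0=B2 v1=G3 downbeat m6
bar 10: v0=C3 v1=C4 downbeat P8
  -> R1 @ bar 2 tick 0 v(0, 1): D3/D4 P8 -> C3/C4 P8 similar
  -> R4 @ bar 3 tick 2 v(0, 1): B2/F3 TT untreated
  -> R2 @ bar 10 tick 0 v(0, 1): B2/D3 m3 -> C3/C4 P8 similar
  -> R7 @ bar 10 tick 0 v(1,): D3->C4 leap 10st

(2, 0, R1, (0, 1))
(3, 2, R4, (0, 1))
(10, 0, R2, (0, 1))
(10, 0, R7, (1,))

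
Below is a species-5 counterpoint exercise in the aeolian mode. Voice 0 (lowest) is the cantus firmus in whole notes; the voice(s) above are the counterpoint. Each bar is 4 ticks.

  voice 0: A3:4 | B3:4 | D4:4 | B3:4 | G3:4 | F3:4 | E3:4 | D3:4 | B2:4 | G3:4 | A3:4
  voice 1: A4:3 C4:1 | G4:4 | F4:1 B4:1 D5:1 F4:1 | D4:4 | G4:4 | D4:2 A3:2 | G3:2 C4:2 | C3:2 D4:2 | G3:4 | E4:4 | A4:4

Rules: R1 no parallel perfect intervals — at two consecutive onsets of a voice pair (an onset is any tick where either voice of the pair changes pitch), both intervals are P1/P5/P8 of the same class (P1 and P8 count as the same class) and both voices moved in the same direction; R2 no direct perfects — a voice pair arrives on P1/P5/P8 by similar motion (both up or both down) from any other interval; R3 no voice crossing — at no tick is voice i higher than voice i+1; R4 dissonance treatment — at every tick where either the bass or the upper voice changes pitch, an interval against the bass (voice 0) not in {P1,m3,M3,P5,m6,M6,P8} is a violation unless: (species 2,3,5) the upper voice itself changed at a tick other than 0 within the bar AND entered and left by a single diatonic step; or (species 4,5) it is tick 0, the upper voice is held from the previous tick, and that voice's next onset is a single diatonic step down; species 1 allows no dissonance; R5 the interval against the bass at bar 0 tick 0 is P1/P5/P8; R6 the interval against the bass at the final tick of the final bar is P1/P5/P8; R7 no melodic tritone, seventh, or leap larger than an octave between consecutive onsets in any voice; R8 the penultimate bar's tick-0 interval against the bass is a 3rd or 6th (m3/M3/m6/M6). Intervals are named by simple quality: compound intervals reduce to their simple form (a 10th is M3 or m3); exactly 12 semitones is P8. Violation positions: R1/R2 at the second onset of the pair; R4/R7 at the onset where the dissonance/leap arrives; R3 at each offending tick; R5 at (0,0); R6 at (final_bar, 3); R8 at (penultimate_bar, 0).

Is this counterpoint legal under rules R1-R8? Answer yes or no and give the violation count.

No (6 violations)

bar 0: v0=A3 v1=A4 (P8)
bar 1: v0=B3 v1=G4 (m6)
bar 2: v0=D4 v1=F4 (m3)
bar 3: v0=B3 v1=D4 (m3)
bar 4: v0=G3 v1=G4 (P8)
bar 5: v0=F3 v1=D4 (M6)
bar 6: v0=E3 v1=G3 (m3)
bar 7: v0=D3 v1=C3 (M2)
bar 8: v0=B2 v1=G3 (m6)
bar 9: v0=G3 v1=E4 (M6)
bar 10: v0=A3 v1=A4 (P8)
  R7 @ bar2.1: F4->B4 leap 6st
  R3 @ bar7.0: D3 above C3
  R4 @ bar7.0: D3/C3 M2 untreated
  R3 @ bar7.1: D3 above C3
  R7 @ bar7.2: C3->D4 leap 14st
  R2 @ bar10.0: G3/E4 M6 -> A3/A4 P8 similar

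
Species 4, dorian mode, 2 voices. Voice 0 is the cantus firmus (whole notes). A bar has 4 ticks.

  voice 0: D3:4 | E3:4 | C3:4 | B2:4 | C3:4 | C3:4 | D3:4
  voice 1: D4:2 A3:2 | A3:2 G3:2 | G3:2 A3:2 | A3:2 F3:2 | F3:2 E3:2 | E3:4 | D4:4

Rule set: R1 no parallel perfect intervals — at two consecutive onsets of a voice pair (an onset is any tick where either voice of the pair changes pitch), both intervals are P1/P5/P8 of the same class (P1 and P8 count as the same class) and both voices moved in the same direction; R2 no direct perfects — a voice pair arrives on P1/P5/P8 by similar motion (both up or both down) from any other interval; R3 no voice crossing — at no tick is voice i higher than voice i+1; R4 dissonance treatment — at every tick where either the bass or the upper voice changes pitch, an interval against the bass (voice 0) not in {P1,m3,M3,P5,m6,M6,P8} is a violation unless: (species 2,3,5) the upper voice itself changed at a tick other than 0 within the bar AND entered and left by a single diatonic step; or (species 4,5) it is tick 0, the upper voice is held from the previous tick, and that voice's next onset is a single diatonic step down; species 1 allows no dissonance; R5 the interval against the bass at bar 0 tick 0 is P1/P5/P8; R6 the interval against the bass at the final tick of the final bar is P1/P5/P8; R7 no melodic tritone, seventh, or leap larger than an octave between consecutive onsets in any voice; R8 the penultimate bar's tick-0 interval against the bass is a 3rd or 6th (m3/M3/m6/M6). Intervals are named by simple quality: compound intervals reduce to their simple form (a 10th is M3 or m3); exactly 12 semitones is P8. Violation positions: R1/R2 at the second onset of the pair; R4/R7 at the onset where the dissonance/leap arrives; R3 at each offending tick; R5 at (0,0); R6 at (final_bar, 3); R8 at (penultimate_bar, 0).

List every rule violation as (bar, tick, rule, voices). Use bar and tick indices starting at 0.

(3, 0, R4, (0, 1))
(3, 2, R4, (0, 1))
(6, 0, R2, (0, 1))
(6, 0, R7, (1,))

bar 0: v0=D3 v1=D4 downbeat P8
bar 1: v0=E3 v1=A3 downbeat P4
bar 2: v0=C3 v1=G3 downbeat P5
bar 3: v0=B2 v1=A3 downbeat m7
bar 4: v0=C3 v1=F3 downbeat P4
bar 5: v0=C3 v1=E3 downbeat M3
bar 6: v0=D3 v1=D4 downbeat P8
  -> R4 @ bar 3 tick 0 v(0, 1): B2/A3 m7 untreated
  -> R4 @ bar 3 tick 2 v(0, 1): B2/F3 TT untreated
  -> R2 @ bar 6 tick 0 v(0, 1): C3/E3 M3 -> D3/D4 P8 similar
  -> R7 @ bar 6 tick 0 v(1,): E3->D4 leap 10st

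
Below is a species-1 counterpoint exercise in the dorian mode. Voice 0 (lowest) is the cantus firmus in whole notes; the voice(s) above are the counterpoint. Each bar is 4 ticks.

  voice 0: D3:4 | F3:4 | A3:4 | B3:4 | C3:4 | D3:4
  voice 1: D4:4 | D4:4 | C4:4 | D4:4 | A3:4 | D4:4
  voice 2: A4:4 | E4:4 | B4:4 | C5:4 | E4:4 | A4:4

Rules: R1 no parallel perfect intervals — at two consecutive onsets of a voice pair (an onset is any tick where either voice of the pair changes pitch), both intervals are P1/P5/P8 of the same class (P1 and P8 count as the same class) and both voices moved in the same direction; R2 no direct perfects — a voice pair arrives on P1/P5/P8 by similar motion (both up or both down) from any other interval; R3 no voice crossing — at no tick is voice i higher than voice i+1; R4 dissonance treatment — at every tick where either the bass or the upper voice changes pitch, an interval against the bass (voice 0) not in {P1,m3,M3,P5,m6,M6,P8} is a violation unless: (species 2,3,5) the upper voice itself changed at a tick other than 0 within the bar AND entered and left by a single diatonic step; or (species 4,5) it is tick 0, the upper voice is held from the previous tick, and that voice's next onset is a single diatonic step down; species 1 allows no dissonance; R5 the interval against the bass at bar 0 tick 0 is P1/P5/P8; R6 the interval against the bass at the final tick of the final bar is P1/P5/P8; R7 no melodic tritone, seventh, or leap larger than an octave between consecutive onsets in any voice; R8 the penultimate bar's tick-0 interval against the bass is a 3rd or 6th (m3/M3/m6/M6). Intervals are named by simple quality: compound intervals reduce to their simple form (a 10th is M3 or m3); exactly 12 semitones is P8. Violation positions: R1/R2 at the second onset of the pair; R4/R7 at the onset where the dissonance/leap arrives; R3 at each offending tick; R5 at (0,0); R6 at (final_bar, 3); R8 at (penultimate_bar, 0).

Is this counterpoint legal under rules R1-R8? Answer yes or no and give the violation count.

No (8 violations)

bar 0: v0=D3 v1=D4 v2=A4 (P5)
bar 1: v0=F3 v1=D4 v2=E4 (M7)
bar 2: v0=A3 v1=C4 v2=B4 (M2)
bar 3: v0=B3 v1=D4 v2=C5 (m2)
bar 4: v0=C3 v1=A3 v2=E4 (M3)
bar 5: v0=D3 v1=D4 v2=A4 (P5)
  R4 @ bar1.0: F3/E4 M7 untreated
  R4 @ bar2.0: A3/B4 M2 untreated
  R4 @ bar3.0: B3/C5 m2 untreated
  R2 @ bar4.0: D4/C5 m7 -> A3/E4 P5 similar
  R7 @ bar4.0: B3->C3 leap 11st
  R1 @ bar5.0: A3/E4 P5 -> D4/A4 P5 similar
  R2 @ bar5.0: C3/A3 M6 -> D3/D4 P8 similar
  R2 @ bar5.0: C3/E4 M3 -> D3/A4 P5 similar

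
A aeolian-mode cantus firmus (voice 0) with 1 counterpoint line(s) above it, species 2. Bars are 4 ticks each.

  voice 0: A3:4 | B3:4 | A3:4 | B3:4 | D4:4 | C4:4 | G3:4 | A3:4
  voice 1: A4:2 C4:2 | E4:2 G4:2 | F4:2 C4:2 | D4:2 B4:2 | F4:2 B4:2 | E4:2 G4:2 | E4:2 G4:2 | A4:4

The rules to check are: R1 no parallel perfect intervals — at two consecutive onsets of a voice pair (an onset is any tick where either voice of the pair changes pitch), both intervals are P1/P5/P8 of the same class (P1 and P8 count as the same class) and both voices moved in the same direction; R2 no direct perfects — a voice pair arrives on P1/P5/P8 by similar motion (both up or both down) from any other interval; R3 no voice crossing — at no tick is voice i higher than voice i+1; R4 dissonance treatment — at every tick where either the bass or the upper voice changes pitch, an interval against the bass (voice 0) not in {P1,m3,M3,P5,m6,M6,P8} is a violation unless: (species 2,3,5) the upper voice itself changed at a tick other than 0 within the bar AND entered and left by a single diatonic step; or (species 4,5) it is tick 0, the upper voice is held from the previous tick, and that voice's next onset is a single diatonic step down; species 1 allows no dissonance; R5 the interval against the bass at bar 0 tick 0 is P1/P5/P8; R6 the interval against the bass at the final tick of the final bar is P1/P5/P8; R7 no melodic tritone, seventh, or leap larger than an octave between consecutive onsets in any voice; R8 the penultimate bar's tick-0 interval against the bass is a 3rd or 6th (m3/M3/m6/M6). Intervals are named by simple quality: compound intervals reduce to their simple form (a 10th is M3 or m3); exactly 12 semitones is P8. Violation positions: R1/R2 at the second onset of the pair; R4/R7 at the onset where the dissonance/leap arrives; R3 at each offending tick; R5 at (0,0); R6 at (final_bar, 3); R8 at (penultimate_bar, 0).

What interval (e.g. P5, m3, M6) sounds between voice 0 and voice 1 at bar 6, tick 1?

M6

voice 0=G3 voice 1=E4 -> M6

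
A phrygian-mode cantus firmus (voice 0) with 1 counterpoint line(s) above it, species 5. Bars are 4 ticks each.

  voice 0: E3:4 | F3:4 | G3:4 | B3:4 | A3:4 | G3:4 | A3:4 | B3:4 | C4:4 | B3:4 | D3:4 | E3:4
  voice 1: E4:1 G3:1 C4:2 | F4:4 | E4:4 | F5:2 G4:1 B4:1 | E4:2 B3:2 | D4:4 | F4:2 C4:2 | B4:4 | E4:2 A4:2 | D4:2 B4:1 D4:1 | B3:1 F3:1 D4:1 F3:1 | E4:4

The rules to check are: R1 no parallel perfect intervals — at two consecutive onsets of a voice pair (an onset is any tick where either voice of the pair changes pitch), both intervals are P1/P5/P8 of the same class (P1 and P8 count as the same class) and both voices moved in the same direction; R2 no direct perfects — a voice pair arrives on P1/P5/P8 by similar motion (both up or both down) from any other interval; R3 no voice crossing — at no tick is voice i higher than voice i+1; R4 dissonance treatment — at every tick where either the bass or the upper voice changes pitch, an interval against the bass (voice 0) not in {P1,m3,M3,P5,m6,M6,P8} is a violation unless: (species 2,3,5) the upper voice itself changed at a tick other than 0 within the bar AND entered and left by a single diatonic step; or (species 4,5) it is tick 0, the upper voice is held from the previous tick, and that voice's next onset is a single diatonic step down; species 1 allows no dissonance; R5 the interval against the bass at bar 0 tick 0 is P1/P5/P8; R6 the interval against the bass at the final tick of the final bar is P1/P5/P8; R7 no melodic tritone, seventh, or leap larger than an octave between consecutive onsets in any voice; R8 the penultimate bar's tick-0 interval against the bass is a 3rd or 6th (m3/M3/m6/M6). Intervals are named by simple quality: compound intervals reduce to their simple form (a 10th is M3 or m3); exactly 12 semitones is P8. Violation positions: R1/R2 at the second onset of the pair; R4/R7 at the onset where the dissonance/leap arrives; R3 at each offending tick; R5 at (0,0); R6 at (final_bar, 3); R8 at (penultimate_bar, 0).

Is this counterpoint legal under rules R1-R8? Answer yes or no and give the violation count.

No (11 violations)

bar 0: v0=E3 v1=E4 (P8)
bar 1: v0=F3 v1=F4 (P8)
bar 2: v0=G3 v1=E4 (M6)
bar 3: v0=B3 v1=F5 (TT)
bar 4: v0=A3 v1=E4 (P5)
bar 5: v0=G3 v1=D4 (P5)
bar 6: v0=A3 v1=F4 (m6)
bar 7: v0=B3 v1=B4 (P8)
bar 8: v0=C4 v1=E4 (M3)
bar 9: v0=B3 v1=D4 (m3)
bar 10: v0=D3 v1=B3 (M6)
bar 11: v0=E3 v1=E4 (P8)
  R2 @ bar1.0: E3/C4 m6 -> F3/F4 P8 similar
  R4 @ bar3.0: B3/F5 TT untreated
  R7 @ bar3.0: E4->F5 leap 13st
  R7 @ bar3.2: F5->G4 leap 10st
  R2 @ bar4.0: B3/B4 P8 -> A3/E4 P5 similar
  R4 @ bar4.2: A3/B3 M2 untreated
  R2 @ bar7.0: A3/C4 m3 -> B3/B4 P8 similar
  R7 @ bar7.0: C4->B4 leap 11st
  R7 @ bar10.1: B3->F3 leap 6st
  R2 @ bar11.0: D3/F3 m3 -> E3/E4 P8 similar
  R7 @ bar11.0: F3->E4 leap 11st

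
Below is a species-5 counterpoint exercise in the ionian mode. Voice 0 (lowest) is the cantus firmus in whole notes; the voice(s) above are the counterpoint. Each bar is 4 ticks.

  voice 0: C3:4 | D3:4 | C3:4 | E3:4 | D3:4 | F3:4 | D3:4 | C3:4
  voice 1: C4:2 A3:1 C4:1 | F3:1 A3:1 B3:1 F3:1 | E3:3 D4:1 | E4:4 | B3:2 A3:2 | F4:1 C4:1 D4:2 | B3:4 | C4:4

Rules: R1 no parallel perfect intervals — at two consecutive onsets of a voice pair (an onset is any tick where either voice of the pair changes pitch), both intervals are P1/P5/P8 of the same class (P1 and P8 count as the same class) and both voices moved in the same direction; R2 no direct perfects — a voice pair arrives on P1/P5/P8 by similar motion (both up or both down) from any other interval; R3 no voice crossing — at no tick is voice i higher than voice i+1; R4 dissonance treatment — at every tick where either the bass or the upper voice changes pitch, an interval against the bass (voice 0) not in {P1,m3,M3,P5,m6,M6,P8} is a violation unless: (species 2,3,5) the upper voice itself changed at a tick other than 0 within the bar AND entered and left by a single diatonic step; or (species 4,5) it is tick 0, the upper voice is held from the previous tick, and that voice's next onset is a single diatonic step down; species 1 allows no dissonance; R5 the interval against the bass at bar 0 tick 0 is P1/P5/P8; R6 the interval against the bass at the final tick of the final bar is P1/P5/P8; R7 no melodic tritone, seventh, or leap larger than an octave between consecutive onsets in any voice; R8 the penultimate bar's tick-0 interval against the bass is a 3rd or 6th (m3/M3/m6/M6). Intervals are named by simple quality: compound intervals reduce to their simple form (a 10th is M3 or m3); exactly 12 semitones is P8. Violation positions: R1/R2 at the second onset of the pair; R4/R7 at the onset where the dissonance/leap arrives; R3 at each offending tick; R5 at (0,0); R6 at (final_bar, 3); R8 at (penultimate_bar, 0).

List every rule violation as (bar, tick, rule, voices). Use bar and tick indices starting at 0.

(1, 3, R7, (1,))
(2, 3, R4, (0, 1))
(2, 3, R7, (1,))
(3, 0, R2, (0, 1))
(5, 0, R2, (0, 1))

bar 0: v0=C3 v1=C4 downbeat P8
bar 1: v0=D3 v1=F3 downbeat m3
bar 2: v0=C3 v1=E3 downbeat M3
bar 3: v0=E3 v1=E4 downbeat P8
bar 4: v0=D3 v1=B3 downbeat M6
bar 5: v0=F3 v1=F4 downbeat P8
bar 6: v0=D3 v1=B3 downbeat M6
bar 7: v0=C3 v1=C4 downbeat P8
  -> R7 @ bar 1 tick 3 v(1,): B3->F3 leap 6st
  -> R4 @ bar 2 tick 3 v(0, 1): C3/D4 M2 untreated
  -> R7 @ bar 2 tick 3 v(1,): E3->D4 leap 10st
  -> R2 @ bar 3 tick 0 v(0, 1): C3/D4 M2 -> E3/E4 P8 similar
  -> R2 @ bar 5 tick 0 v(0, 1): D3/A3 P5 -> F3/F4 P8 similar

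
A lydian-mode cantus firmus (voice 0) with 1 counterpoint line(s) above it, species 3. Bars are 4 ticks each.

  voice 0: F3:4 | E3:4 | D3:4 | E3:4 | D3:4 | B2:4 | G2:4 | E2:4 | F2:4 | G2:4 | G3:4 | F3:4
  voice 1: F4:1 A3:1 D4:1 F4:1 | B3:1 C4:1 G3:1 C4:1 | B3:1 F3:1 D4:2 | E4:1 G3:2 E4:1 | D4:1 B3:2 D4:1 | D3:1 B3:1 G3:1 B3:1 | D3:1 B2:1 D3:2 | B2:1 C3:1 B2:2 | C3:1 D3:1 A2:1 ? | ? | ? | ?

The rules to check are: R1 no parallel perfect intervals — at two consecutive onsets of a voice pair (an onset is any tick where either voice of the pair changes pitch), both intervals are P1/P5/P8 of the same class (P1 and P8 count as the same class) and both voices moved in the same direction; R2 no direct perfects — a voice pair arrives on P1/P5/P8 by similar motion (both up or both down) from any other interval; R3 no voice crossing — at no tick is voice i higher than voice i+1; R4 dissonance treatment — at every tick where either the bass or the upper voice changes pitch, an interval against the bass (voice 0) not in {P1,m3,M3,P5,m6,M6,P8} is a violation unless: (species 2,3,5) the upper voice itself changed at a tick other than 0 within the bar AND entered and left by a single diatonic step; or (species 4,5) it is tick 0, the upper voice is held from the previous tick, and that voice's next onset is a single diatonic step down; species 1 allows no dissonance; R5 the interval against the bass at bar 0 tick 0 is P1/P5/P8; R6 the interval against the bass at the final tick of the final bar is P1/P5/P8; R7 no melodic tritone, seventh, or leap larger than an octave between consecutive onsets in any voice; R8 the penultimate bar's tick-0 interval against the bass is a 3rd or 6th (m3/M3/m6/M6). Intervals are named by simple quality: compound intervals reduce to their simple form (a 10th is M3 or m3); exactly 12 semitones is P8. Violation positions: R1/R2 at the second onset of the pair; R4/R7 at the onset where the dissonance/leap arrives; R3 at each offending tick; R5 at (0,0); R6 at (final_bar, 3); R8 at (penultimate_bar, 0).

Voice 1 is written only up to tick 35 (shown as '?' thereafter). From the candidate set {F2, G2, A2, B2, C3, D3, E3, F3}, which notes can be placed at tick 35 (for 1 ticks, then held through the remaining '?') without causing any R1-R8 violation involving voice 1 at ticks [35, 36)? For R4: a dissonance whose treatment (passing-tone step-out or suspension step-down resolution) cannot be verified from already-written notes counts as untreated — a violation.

{A2, C3, D3, F2, F3}

F2: legal
G2: violates R4
A2: legal
B2: violates R4
C3: legal
D3: legal
E3: violates R4
F3: legal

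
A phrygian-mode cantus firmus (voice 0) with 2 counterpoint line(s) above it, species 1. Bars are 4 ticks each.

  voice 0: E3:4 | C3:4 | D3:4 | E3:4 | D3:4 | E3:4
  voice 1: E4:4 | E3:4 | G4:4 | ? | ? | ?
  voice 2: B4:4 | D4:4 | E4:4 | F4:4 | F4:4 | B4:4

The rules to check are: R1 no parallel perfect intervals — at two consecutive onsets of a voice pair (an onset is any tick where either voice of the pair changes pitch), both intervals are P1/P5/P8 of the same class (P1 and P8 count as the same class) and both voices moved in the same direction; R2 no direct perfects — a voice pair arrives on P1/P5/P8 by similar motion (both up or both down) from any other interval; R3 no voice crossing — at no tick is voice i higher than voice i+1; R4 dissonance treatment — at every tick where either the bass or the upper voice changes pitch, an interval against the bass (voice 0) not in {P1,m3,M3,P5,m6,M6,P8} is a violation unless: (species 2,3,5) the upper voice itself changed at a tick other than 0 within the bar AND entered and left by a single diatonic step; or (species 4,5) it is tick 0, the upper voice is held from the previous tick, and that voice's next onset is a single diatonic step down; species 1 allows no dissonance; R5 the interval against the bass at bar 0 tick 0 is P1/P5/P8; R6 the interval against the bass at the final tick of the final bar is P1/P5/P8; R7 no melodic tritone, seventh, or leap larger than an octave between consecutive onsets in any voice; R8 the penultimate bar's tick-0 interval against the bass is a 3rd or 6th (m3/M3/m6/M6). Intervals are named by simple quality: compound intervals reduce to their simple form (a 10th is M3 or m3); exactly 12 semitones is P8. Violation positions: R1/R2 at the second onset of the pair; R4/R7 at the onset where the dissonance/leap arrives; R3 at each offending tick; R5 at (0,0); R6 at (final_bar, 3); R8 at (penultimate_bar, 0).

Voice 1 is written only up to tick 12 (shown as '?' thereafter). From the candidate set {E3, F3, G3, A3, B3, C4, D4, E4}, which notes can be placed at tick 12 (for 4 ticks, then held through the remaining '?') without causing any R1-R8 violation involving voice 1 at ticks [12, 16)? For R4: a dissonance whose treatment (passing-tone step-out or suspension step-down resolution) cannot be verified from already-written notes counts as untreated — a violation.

E3: violates R7
F3: violates R4,R7
G3: legal
A3: violates R4,R7
B3: legal
C4: legal
D4: violates R4
E4: legal

{B3, C4, E4, G3}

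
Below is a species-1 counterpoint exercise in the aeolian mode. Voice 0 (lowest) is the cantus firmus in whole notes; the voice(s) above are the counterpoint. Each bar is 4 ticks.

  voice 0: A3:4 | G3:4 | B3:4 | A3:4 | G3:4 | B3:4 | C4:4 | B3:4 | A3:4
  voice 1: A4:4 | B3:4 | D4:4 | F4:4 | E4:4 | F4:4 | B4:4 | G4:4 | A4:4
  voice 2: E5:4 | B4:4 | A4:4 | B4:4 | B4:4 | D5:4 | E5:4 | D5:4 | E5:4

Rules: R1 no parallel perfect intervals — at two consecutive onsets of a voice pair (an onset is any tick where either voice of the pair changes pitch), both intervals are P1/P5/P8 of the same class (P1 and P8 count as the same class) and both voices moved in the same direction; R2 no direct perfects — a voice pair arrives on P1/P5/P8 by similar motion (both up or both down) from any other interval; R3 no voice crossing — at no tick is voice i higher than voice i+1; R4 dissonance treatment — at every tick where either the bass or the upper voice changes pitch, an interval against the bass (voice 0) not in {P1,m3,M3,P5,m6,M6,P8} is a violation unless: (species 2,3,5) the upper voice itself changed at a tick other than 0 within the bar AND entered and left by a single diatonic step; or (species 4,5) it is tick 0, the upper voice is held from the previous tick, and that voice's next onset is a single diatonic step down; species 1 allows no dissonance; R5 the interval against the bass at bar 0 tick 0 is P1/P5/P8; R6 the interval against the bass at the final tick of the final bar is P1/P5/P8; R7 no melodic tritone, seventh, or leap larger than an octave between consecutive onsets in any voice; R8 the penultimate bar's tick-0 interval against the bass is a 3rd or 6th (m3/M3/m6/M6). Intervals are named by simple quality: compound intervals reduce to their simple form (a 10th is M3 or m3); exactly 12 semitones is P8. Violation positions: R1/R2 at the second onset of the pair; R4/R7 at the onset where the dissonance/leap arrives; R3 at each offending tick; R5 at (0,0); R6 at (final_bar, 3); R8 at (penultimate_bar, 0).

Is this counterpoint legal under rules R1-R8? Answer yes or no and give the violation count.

bar 0: v0=A3 v1=A4 v2=E5 (P5)
bar 1: v0=G3 v1=B3 v2=B4 (M3)
bar 2: v0=B3 v1=D4 v2=A4 (m7)
bar 3: v0=A3 v1=F4 v2=B4 (M2)
bar 4: v0=G3 v1=E4 v2=B4 (M3)
bar 5: v0=B3 v1=F4 v2=D5 (m3)
bar 6: v0=C4 v1=B4 v2=E5 (M3)
bar 7: v0=B3 v1=G4 v2=D5 (m3)
bar 8: v0=A3 v1=A4 v2=E5 (P5)
  R2 @ bar1.0: A4/E5 P5 -> B3/B4 P8 similar
  R7 @ bar1.0: A4->B3 leap 10st
  R4 @ bar2.0: B3/A4 m7 untreated
  R4 @ bar3.0: A3/B4 M2 untreated
  R4 @ bar5.0: B3/F4 TT untreated
  R4 @ bar6.0: C4/B4 M7 untreated
  R7 @ bar6.0: F4->B4 leap 6st
  R2 @ bar7.0: B4/E5 P4 -> G4/D5 P5 similar
  R1 @ bar8.0: G4/D5 P5 -> A4/E5 P5 similar

No (9 violations)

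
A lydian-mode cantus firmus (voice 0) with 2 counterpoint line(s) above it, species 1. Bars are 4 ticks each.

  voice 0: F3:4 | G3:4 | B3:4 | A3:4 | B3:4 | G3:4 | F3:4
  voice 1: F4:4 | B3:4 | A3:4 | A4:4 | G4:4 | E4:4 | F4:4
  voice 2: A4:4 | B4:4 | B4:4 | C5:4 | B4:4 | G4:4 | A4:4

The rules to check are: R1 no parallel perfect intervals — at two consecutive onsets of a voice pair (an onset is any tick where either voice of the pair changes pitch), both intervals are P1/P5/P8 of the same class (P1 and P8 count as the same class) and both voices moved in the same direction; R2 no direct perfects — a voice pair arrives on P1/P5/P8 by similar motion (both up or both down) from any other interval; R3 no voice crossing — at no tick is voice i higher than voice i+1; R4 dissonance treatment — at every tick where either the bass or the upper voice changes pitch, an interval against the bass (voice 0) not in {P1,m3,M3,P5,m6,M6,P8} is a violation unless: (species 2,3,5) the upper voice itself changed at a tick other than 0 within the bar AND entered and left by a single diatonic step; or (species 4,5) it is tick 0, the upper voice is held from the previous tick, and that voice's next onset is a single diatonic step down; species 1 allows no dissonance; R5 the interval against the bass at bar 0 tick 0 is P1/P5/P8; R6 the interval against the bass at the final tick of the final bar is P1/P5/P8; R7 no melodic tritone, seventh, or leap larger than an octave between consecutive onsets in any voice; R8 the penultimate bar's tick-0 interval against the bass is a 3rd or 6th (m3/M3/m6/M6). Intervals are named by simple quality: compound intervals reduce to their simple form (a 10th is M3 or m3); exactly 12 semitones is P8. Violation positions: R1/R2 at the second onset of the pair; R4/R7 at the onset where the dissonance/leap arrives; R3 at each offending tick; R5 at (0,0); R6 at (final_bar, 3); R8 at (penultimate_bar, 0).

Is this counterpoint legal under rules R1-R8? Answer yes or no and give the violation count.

bar 0: v0=F3 v1=F4 v2=A4 (M3)
bar 1: v0=G3 v1=B3 v2=B4 (M3)
bar 2: v0=B3 v1=A3 v2=B4 (P8)
bar 3: v0=A3 v1=A4 v2=C5 (m3)
bar 4: v0=B3 v1=G4 v2=B4 (P8)
bar 5: v0=G3 v1=E4 v2=G4 (P8)
bar 6: v0=F3 v1=F4 v2=A4 (M3)
  R5 @ bar0.0: opens on M3
  R7 @ bar1.0: F4->B3 leap 6st
  R3 @ bar2.0: B3 above A3
  R4 @ bar2.0: B3/A3 M2 untreated
  R3 @ bar2.1: B3 above A3
  R3 @ bar2.2: B3 above A3
  R3 @ bar2.3: B3 above A3
  R1 @ bar5.0: B3/B4 P8 -> G3/G4 P8 similar
  R8 @ bar5.0: penult P8 not 3rd/6th
  R6 @ bar6.3: closes on M3

No (10 violations)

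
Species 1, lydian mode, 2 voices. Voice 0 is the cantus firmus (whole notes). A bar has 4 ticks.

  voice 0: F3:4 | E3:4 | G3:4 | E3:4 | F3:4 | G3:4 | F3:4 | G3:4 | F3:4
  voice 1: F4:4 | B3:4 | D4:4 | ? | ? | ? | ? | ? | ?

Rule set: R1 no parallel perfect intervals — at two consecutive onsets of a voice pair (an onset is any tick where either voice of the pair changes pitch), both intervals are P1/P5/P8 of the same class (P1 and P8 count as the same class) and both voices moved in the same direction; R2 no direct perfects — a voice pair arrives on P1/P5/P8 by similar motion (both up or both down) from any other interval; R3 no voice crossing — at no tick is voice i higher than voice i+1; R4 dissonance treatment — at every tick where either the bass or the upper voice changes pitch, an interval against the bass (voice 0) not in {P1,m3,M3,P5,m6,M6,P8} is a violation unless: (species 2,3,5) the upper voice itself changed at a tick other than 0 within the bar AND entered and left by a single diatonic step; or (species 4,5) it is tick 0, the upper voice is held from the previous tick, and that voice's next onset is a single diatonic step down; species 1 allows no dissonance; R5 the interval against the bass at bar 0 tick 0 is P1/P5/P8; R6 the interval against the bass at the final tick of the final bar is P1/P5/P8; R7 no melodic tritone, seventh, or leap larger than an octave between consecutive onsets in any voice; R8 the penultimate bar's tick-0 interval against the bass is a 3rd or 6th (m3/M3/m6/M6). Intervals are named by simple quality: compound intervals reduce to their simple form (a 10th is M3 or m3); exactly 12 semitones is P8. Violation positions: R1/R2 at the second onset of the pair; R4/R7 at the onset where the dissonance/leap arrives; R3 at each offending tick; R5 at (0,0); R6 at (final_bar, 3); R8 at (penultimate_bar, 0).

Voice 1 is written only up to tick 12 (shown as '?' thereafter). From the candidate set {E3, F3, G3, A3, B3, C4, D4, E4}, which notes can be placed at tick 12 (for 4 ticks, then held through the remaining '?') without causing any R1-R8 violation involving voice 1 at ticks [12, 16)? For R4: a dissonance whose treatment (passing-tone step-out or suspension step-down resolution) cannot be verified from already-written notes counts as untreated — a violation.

{C4, E4, G3}

E3: violates R2,R7
F3: violates R4
G3: legal
A3: violates R4
B3: violates R1
C4: legal
D4: violates R4
E4: legal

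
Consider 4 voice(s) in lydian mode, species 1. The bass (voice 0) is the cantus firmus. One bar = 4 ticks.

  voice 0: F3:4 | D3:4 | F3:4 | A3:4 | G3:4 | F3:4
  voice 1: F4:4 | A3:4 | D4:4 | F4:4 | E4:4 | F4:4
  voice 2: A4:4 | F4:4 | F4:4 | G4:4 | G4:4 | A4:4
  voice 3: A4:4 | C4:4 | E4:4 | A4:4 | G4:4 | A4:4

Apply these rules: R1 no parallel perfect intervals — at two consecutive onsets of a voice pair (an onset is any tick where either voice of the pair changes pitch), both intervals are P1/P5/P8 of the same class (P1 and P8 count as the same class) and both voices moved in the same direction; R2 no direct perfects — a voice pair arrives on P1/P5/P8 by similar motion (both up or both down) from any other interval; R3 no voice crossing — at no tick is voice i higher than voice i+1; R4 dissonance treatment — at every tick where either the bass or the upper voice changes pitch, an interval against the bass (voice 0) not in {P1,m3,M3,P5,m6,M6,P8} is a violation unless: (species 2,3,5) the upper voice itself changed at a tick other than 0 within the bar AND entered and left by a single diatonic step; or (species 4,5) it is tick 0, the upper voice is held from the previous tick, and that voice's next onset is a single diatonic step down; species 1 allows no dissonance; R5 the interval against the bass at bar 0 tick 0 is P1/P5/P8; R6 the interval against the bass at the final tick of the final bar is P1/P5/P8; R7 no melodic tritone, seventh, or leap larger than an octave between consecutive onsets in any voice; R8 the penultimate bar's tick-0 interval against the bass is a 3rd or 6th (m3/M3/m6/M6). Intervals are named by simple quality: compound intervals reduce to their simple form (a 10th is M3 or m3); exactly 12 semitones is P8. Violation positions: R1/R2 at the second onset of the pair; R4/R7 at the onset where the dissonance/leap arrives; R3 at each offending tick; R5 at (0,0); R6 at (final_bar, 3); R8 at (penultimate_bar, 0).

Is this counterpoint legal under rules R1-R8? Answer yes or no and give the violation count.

bar 0: v0=F3 v1=F4 v2=A4 v3=A4 (M3)
bar 1: v0=D3 v1=A3 v2=F4 v3=C4 (m7)
bar 2: v0=F3 v1=D4 v2=F4 v3=E4 (M7)
bar 3: v0=A3 v1=F4 v2=G4 v3=A4 (P8)
bar 4: v0=G3 v1=E4 v2=G4 v3=G4 (P8)
bar 5: v0=F3 v1=F4 v2=A4 v3=A4 (M3)
  R5 @ bar0.0: opens on M3
  R5 @ bar0.0: opens on M3
  R2 @ bar1.0: F3/F4 P8 -> D3/A3 P5 similar
  R3 @ bar1.0: F4 above C4
  R4 @ bar1.0: D3/C4 m7 untreated
  R3 @ bar1.1: F4 above C4
  R3 @ bar1.2: F4 above C4
  R3 @ bar1.3: F4 above C4
  R3 @ bar2.0: F4 above E4
  R4 @ bar2.0: F3/E4 M7 untreated
  R3 @ bar2.1: F4 above E4
  R3 @ bar2.2: F4 above E4
  R3 @ bar2.3: F4 above E4
  R2 @ bar3.0: F3/E4 M7 -> A3/A4 P8 similar
  R4 @ bar3.0: A3/G4 m7 untreated
  R1 @ bar4.0: A3/A4 P8 -> G3/G4 P8 similar
  R8 @ bar4.0: penult P8 not 3rd/6th
  R8 @ bar4.0: penult P8 not 3rd/6th
  R1 @ bar5.0: G4/G4 P1 -> A4/A4 P1 similar
  R6 @ bar5.3: closes on M3
  R6 @ bar5.3: closes on M3

No (21 violations)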